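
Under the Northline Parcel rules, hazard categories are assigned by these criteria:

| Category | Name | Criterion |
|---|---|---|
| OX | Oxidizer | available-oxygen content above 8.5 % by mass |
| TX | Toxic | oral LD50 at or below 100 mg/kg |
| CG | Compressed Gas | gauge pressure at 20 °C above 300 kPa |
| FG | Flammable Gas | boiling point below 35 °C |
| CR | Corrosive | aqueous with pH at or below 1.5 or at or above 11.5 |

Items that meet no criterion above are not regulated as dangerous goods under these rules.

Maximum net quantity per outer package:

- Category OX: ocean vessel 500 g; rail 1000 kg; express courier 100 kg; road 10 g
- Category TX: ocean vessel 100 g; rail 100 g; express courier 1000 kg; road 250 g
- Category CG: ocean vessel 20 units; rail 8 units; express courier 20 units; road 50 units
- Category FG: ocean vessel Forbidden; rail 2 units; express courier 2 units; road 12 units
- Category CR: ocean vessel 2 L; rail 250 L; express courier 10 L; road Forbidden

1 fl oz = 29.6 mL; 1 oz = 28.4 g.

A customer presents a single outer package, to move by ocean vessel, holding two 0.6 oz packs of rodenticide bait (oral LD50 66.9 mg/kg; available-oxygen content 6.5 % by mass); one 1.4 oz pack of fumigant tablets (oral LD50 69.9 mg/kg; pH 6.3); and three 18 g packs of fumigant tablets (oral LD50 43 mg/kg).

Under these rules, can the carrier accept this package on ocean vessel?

Rodenticide bait: oral LD50 66.9 mg/kg ≤ 100 mg/kg → Category TX (Toxic).
Oral LD50 69.9 mg/kg meets the Category TX criterion (Toxic), so the fumigant tablets are Category TX.
Oral LD50 43 mg/kg meets the Category TX criterion (Toxic), so the fumigant tablets are Category TX.
Category TX net quantity: (two 0.6 oz packs = 34.08 g) + (one 1.4 oz pack = 39.76 g) + (three 18 g packs = 54 g) = 127.84 g.
127.84 g exceeds the ocean vessel limit of 100 g for Category TX.

No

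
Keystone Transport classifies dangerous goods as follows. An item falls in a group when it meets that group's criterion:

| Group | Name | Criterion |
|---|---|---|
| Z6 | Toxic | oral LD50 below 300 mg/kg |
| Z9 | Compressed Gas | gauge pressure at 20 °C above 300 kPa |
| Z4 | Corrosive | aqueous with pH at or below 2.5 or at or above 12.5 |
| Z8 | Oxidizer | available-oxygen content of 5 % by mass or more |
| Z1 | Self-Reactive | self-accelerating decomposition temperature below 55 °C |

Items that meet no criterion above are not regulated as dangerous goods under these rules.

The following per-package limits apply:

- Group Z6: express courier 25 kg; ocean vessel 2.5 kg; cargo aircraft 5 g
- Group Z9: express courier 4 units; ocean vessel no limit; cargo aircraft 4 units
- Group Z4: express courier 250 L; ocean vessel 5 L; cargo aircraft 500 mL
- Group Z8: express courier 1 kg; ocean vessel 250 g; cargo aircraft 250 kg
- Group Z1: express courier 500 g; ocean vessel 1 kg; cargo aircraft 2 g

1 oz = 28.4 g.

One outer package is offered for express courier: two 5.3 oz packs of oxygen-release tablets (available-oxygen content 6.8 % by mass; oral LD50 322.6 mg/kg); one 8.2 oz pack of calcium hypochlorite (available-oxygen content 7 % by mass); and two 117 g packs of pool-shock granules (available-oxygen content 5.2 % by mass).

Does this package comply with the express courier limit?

Yes

Oxygen-release tablets: available-oxygen content 6.8 % by mass ≥ 5 % by mass → Group Z8 (Oxidizer).
Calcium hypochlorite: available-oxygen content 7 % by mass ≥ 5 % by mass → Group Z8 (Oxidizer).
With available-oxygen content 5.2 % by mass (≥ 5 % by mass), the pool-shock granules fall in Group Z8.
Total Group Z8: (two 5.3 oz packs = 301.04 g) + (one 8.2 oz pack = 232.88 g) + (two 117 g packs = 234 g) = 767.92 g.
That is within the Group Z8 express courier limit of 1 kg.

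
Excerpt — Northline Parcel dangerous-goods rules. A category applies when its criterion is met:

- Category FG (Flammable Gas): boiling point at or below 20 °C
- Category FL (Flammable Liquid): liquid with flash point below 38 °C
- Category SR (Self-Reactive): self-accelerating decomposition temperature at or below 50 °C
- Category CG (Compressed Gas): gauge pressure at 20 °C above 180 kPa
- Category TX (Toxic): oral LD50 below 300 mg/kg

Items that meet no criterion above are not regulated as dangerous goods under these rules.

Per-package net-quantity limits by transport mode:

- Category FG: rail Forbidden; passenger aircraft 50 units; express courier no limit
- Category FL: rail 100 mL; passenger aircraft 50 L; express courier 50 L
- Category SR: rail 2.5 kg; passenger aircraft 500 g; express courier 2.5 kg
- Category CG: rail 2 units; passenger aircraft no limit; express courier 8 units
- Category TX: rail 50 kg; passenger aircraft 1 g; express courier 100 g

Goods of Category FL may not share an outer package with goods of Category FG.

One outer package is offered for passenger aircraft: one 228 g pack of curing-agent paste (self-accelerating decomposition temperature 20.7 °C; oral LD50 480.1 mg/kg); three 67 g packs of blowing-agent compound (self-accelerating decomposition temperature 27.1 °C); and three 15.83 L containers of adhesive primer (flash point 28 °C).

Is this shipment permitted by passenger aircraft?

Yes

Self-accelerating decomposition temperature 20.7 °C meets the Category SR criterion (Self-Reactive), so the curing-agent paste is Category SR.
The blowing-agent compound has self-accelerating decomposition temperature 27.1 °C, which is ≤ 50 °C, so it is Category SR (Self-Reactive).
With flash point 28 °C (< 38 °C), the adhesive primer falls in Category FL.
Category FL quantity: three 15.83 L containers = 47.49 L.
47.49 L is within the passenger aircraft limit of 50 L for Category FL.
Category SR net quantity: 228 g + (three 67 g packs = 201 g) = 429 g.
429 g is within the passenger aircraft limit of 500 g for Category SR.
The segregation rule (Category FL with Category FG) does not apply to Category FL with Category SR.
Every hazard category is within its passenger aircraft limit and no segregation rule is violated.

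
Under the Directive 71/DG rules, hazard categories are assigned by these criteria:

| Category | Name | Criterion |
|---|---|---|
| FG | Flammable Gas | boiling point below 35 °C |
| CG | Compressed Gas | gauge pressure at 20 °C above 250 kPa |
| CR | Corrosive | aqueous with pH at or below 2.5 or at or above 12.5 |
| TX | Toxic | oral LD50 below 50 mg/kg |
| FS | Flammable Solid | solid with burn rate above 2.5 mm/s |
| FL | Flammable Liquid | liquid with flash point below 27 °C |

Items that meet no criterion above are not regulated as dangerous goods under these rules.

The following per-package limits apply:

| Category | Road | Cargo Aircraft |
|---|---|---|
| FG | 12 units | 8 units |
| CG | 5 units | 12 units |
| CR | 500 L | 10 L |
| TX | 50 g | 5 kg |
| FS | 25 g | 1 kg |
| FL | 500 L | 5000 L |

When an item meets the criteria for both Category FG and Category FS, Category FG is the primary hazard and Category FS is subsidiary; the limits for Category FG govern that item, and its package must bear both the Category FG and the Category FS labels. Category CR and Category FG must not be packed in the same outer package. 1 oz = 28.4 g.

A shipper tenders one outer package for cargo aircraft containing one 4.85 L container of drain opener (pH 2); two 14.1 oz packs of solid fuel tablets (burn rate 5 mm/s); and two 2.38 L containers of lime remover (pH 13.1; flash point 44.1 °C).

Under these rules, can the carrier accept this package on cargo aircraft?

Yes

Drain opener: pH 2 ≤ 2.5 → Category CR (Corrosive).
With burn rate 5 mm/s (> 2.5 mm/s), the solid fuel tablets fall in Category FS.
With pH 13.1 (≥ 12.5), the lime remover falls in Category CR.
Total Category CR: 4.85 L + (two 2.38 L containers = 4.76 L) = 9.61 L.
That is within the Category CR cargo aircraft limit of 10 L.
Category FS quantity: two 14.1 oz packs = 800.88 g.
That is within the Category FS cargo aircraft limit of 1 kg.
The segregation rule (Category CR with Category FG) does not apply to Category CR with Category FS.
Every hazard category is within its cargo aircraft limit and no segregation rule is violated.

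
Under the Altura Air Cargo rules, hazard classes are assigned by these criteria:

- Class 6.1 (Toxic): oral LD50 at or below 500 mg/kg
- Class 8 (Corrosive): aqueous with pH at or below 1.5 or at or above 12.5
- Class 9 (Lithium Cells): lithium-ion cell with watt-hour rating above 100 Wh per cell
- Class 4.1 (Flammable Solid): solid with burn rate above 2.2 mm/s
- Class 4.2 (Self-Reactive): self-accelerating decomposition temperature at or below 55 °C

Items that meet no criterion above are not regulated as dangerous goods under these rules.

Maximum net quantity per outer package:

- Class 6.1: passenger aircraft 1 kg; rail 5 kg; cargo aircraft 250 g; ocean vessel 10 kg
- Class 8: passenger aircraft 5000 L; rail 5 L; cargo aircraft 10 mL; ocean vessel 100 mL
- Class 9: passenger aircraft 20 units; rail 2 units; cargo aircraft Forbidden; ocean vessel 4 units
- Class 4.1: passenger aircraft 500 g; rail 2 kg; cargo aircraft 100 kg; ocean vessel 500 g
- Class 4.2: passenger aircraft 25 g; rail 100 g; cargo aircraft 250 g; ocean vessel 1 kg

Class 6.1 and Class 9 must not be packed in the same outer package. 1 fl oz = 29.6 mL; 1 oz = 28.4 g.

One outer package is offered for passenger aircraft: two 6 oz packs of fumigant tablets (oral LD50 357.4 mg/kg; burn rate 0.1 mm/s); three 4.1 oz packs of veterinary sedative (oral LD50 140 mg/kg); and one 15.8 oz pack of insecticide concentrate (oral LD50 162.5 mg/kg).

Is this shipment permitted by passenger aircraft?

The fumigant tablets have oral LD50 357.4 mg/kg, which is ≤ 500 mg/kg, so they are Class 6.1 (Toxic).
Veterinary sedative: oral LD50 140 mg/kg ≤ 500 mg/kg → Class 6.1 (Toxic).
The insecticide concentrate has oral LD50 162.5 mg/kg, which is ≤ 500 mg/kg, so it is Class 6.1 (Toxic).
Class 6.1 net quantity: (two 6 oz packs = 340.8 g) + (three 4.1 oz packs = 349.32 g) + (one 15.8 oz pack = 448.72 g) = 1138.84 g.
1138.84 g > 1 kg (passenger aircraft limit, Class 6.1) — over the limit.

No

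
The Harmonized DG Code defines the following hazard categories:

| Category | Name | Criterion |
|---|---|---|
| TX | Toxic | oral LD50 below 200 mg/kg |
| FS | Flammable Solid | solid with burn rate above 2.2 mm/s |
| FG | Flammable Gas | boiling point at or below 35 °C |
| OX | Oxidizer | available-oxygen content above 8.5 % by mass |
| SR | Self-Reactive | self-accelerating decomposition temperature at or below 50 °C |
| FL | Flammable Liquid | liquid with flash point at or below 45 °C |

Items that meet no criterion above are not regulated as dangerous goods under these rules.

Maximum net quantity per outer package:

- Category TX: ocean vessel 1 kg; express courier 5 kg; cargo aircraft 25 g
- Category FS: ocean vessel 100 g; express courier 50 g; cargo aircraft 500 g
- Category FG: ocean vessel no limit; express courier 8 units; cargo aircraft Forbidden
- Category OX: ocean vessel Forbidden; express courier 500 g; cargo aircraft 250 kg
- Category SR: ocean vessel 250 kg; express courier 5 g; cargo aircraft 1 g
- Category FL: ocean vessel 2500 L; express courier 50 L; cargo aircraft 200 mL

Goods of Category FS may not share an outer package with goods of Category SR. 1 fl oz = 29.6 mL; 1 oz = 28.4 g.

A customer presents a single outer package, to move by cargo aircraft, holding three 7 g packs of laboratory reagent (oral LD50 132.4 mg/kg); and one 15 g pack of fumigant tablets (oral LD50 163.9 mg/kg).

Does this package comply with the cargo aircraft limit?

No

With oral LD50 132.4 mg/kg (< 200 mg/kg), the laboratory reagent falls in Category TX.
Fumigant tablets: oral LD50 163.9 mg/kg < 200 mg/kg → Category TX (Toxic).
Total Category TX: (three 7 g packs = 21 g) + 15 g = 36 g.
36 g > 25 g (cargo aircraft limit, Category TX) — over the limit.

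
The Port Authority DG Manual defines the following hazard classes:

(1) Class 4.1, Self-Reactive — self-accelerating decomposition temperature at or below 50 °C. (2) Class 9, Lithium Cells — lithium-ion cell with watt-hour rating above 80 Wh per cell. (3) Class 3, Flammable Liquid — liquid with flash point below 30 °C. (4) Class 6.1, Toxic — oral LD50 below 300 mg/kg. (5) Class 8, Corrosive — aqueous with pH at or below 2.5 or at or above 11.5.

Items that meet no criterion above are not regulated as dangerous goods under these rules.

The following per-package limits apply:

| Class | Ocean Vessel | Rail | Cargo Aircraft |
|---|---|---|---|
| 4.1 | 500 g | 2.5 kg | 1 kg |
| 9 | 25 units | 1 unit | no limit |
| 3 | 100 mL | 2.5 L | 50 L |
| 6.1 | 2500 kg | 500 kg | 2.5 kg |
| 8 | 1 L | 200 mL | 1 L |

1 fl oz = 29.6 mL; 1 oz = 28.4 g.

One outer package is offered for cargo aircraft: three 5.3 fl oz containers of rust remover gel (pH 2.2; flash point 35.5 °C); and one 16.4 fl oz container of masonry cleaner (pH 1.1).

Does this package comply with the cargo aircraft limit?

With pH 2.2 (≤ 2.5), the rust remover gel falls in Class 8.
pH 1.1 meets the Class 8 criterion (Corrosive), so the masonry cleaner is Class 8.
Total Class 8: (three 5.3 fl oz containers = 470.64 mL) + (one 16.4 fl oz container = 485.44 mL) = 956.08 mL.
956.08 mL ≤ 1 L (cargo aircraft limit, Class 8) — within limit.

Yes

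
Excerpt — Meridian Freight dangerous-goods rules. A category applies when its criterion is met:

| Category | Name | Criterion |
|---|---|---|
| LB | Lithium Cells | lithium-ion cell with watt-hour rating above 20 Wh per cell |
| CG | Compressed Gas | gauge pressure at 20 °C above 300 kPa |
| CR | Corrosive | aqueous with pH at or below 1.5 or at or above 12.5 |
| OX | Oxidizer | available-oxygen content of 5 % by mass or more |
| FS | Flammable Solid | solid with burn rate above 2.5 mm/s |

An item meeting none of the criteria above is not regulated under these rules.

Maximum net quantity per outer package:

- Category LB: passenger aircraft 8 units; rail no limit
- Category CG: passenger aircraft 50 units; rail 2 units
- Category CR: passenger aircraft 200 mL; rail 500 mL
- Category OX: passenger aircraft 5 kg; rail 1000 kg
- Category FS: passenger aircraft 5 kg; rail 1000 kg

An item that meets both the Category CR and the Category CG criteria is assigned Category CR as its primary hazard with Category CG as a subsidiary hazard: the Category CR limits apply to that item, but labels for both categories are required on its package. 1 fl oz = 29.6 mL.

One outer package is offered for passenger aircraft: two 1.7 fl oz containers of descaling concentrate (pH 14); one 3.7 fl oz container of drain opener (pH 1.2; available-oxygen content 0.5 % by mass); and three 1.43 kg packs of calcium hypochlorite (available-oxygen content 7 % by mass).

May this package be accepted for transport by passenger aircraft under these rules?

pH 14 meets the Category CR criterion (Corrosive), so the descaling concentrate is Category CR.
Drain opener: pH 1.2 ≤ 1.5 → Category CR (Corrosive).
Available-oxygen content 7 % by mass meets the Category OX criterion (Oxidizer), so the calcium hypochlorite is Category OX.
Total Category CR: (two 1.7 fl oz containers = 100.64 mL) + (one 3.7 fl oz container = 109.52 mL) = 210.16 mL.
210.16 mL > 200 mL (passenger aircraft limit, Category CR) — over the limit.
Category OX quantity: three 1.43 kg packs = 4.29 kg.
4.29 kg ≤ 5 kg (passenger aircraft limit, Category OX) — within limit.

No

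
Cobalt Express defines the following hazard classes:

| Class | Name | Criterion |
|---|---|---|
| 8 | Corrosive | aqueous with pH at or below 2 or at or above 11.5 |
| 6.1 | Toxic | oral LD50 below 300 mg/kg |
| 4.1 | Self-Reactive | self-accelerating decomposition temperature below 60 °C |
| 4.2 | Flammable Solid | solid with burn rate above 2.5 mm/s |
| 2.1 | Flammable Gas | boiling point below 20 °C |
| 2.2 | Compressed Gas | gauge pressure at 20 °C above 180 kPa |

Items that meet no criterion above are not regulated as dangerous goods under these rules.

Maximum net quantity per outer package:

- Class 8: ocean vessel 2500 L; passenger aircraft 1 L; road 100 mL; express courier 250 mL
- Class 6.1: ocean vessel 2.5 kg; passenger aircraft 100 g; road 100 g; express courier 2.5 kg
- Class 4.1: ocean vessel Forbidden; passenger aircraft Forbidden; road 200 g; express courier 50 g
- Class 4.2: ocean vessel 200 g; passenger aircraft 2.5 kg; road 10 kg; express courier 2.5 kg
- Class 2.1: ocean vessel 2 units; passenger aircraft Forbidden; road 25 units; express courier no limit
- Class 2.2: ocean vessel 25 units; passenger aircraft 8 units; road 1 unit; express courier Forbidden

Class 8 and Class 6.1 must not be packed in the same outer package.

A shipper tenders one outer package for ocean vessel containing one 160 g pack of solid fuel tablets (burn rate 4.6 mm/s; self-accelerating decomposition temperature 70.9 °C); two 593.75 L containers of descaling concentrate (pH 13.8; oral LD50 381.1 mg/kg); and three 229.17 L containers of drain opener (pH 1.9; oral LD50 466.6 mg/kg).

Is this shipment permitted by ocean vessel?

With burn rate 4.6 mm/s (> 2.5 mm/s), the solid fuel tablets fall in Class 4.2.
pH 13.8 meets the Class 8 criterion (Corrosive), so the descaling concentrate is Class 8.
The drain opener has pH 1.9, which is ≤ 2, so it is Class 8 (Corrosive).
Class 8 net quantity: (two 593.75 L containers = 1187.5 L) + (three 229.17 L containers = 687.51 L) = 1875.01 L.
1875.01 L ≤ 2500 L (ocean vessel limit, Class 8) — within limit.
Class 4.2 quantity: 160 g.
That is within the Class 4.2 ocean vessel limit of 200 g.
The segregation rule (Class 8 with Class 6.1) does not apply to Class 8 with Class 4.2.
Every hazard class is within its ocean vessel limit and no segregation rule is violated.

Yes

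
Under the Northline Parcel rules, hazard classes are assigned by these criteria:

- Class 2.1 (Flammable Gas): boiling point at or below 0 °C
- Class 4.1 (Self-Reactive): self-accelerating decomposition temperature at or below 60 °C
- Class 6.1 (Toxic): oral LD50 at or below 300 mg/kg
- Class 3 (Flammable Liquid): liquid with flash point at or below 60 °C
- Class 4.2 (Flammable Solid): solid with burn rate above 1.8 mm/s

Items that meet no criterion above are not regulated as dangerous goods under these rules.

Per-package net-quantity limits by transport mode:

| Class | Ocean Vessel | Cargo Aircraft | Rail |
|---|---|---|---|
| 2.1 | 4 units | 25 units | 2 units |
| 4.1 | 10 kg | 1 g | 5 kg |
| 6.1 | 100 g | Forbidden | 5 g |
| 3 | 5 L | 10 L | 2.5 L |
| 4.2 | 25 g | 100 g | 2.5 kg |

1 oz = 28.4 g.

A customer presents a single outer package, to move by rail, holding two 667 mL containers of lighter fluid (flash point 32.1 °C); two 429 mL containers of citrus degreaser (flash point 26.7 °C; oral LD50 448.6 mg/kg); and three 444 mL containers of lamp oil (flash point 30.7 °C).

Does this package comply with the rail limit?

No

The lighter fluid has flash point 32.1 °C, which is ≤ 60 °C, so it is Class 3 (Flammable Liquid).
Citrus degreaser: flash point 26.7 °C ≤ 60 °C → Class 3 (Flammable Liquid).
Flash point 30.7 °C meets the Class 3 criterion (Flammable Liquid), so the lamp oil is Class 3.
Total Class 3: (two 667 mL containers = 1.334 L) + (two 429 mL containers = 858 mL) + (three 444 mL containers = 1.332 L) = 3.524 L.
3.524 L > 2.5 L (rail limit, Class 3) — over the limit.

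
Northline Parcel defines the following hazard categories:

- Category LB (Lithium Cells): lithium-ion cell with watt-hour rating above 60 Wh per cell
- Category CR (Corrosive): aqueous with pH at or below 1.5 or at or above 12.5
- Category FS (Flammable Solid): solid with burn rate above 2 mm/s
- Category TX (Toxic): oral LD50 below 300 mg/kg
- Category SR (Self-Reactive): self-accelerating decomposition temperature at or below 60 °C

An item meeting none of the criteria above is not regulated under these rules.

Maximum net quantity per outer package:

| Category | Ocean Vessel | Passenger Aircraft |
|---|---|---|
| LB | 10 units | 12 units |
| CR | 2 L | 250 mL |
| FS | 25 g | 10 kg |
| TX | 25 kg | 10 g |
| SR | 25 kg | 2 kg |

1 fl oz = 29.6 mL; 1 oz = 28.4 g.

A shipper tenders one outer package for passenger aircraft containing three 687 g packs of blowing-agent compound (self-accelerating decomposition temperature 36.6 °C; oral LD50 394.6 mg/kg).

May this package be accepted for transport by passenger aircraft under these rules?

No

The blowing-agent compound has self-accelerating decomposition temperature 36.6 °C, which is ≤ 60 °C, so it is Category SR (Self-Reactive).
Category SR quantity: three 687 g packs = 2.061 kg.
2.061 kg > 2 kg (passenger aircraft limit, Category SR) — over the limit.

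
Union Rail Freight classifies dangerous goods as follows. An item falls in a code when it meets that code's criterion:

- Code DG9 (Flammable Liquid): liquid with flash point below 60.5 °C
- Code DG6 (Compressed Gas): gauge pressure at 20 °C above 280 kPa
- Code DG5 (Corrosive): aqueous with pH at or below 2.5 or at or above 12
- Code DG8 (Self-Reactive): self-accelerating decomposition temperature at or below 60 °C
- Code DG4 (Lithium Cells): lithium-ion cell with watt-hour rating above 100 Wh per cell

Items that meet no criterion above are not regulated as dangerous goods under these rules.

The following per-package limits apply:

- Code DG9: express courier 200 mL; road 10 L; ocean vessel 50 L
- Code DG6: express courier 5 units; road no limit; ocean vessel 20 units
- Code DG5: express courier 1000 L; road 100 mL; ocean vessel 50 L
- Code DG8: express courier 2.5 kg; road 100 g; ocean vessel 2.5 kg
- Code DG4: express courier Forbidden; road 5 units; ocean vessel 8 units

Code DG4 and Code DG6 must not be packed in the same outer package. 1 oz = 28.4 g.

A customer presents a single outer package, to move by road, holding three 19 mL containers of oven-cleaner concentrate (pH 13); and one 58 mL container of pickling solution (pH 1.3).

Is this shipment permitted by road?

No

With pH 13 (≥ 12), the oven-cleaner concentrate falls in Code DG5.
The pickling solution has pH 1.3, which is ≤ 2.5, so it is Code DG5 (Corrosive).
Code DG5 net quantity: (three 19 mL containers = 57 mL) + 58 mL = 115 mL.
115 mL exceeds the road limit of 100 mL for Code DG5.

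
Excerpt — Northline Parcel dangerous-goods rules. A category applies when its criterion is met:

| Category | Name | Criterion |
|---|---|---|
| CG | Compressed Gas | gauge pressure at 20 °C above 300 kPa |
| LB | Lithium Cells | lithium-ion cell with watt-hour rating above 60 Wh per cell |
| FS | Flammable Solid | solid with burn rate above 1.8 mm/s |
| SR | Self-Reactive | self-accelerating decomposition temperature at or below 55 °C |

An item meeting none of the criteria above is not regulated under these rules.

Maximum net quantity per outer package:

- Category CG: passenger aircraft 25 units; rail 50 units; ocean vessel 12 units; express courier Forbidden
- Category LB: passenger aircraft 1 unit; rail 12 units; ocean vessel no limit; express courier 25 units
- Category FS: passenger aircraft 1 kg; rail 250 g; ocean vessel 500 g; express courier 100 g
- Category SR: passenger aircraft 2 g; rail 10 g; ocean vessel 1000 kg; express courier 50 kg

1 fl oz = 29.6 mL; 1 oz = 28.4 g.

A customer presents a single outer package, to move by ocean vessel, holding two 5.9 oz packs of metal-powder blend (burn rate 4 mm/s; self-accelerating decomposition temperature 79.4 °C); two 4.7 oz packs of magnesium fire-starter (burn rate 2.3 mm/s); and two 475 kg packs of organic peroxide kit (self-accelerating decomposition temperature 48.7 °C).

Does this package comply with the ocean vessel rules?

No

Metal-powder blend: burn rate 4 mm/s > 1.8 mm/s → Category FS (Flammable Solid).
The magnesium fire-starter has burn rate 2.3 mm/s, which is > 1.8 mm/s, so it is Category FS (Flammable Solid).
The organic peroxide kit has self-accelerating decomposition temperature 48.7 °C, which is ≤ 55 °C, so it is Category SR (Self-Reactive).
Total Category FS: (two 5.9 oz packs = 335.12 g) + (two 4.7 oz packs = 266.96 g) = 602.08 g.
602.08 g exceeds the ocean vessel limit of 500 g for Category FS.
Category SR quantity: two 475 kg packs = 950 kg.
950 kg ≤ 1000 kg (ocean vessel limit, Category SR) — within limit.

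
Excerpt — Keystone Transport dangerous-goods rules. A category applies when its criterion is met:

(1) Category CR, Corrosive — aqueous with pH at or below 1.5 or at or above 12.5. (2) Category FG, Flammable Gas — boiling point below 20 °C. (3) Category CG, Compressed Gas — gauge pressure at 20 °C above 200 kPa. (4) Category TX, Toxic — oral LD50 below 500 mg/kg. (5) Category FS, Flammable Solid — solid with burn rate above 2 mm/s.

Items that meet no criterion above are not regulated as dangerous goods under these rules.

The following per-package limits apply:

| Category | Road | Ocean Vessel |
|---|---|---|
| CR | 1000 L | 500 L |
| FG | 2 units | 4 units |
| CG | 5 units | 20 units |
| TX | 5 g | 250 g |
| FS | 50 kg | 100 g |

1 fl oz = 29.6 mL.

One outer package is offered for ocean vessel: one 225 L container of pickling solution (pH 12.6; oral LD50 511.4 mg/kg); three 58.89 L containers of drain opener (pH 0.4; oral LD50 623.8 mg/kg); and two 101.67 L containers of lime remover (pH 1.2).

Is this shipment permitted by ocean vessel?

No

pH 12.6 meets the Category CR criterion (Corrosive), so the pickling solution is Category CR.
With pH 0.4 (≤ 1.5), the drain opener falls in Category CR.
pH 1.2 meets the Category CR criterion (Corrosive), so the lime remover is Category CR.
Total Category CR: 225 L + (three 58.89 L containers = 176.67 L) + (two 101.67 L containers = 203.34 L) = 605.01 L.
That exceeds the Category CR ocean vessel limit of 500 L.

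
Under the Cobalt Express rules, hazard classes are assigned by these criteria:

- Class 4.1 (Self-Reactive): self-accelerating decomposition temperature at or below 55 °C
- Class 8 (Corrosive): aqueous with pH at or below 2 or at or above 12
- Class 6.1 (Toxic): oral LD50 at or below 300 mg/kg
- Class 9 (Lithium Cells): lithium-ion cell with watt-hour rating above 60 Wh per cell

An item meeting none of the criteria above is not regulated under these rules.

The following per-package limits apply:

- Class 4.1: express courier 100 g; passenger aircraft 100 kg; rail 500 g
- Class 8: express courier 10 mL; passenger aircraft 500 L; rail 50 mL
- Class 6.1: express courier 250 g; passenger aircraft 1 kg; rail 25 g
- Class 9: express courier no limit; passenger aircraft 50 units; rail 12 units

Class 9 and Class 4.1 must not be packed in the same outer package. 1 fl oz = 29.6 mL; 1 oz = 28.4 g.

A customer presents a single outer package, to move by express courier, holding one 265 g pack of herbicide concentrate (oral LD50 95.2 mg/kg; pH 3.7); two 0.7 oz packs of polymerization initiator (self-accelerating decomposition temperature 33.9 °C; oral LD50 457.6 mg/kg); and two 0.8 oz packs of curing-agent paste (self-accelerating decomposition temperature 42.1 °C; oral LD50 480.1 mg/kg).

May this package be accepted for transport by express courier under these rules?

No

Herbicide concentrate: oral LD50 95.2 mg/kg ≤ 300 mg/kg → Class 6.1 (Toxic).
The polymerization initiator has self-accelerating decomposition temperature 33.9 °C, which is ≤ 55 °C, so it is Class 4.1 (Self-Reactive).
Self-accelerating decomposition temperature 42.1 °C meets the Class 4.1 criterion (Self-Reactive), so the curing-agent paste is Class 4.1.
Class 6.1 quantity: 265 g.
That exceeds the Class 6.1 express courier limit of 250 g.
Class 4.1 net quantity: (two 0.7 oz packs = 39.76 g) + (two 0.8 oz packs = 45.44 g) = 85.2 g.
That is within the Class 4.1 express courier limit of 100 g.
The segregation rule (Class 9 with Class 4.1) does not apply to Class 6.1 with Class 4.1.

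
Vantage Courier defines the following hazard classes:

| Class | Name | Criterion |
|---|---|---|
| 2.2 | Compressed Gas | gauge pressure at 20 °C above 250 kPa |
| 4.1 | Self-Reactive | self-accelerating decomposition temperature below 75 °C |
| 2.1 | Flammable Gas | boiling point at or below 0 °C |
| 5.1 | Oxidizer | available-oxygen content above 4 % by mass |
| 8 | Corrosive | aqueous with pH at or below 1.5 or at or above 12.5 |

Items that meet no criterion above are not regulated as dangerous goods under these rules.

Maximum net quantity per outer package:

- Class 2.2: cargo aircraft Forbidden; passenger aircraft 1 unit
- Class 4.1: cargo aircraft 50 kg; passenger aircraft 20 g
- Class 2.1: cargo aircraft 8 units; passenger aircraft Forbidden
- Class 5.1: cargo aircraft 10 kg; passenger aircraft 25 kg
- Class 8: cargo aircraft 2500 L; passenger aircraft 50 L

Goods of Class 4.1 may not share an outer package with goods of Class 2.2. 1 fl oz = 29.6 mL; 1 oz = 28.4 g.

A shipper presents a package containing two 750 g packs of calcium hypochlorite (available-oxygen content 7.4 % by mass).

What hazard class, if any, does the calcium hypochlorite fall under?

Calcium hypochlorite: available-oxygen content 7.4 % by mass > 4 % by mass → Class 5.1 (Oxidizer).

Class 5.1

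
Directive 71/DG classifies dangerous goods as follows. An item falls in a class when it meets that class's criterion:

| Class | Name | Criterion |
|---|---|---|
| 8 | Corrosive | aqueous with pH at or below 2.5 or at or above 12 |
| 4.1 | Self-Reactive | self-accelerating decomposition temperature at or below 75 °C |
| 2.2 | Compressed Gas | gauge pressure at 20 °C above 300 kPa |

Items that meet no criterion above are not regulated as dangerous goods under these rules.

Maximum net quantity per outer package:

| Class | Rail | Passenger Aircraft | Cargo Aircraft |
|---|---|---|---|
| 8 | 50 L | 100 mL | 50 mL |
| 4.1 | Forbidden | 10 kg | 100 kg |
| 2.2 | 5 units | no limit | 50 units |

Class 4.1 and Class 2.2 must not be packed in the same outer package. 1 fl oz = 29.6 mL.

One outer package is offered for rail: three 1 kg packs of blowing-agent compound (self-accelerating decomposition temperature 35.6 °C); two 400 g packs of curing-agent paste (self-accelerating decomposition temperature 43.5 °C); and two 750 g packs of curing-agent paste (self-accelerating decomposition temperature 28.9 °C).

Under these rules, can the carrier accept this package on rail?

No

With self-accelerating decomposition temperature 35.6 °C (≤ 75 °C), the blowing-agent compound falls in Class 4.1.
The curing-agent paste has self-accelerating decomposition temperature 43.5 °C, which is ≤ 75 °C, so it is Class 4.1 (Self-Reactive).
Self-accelerating decomposition temperature 28.9 °C meets the Class 4.1 criterion (Self-Reactive), so the curing-agent paste is Class 4.1.
Class 4.1 net quantity: (three 1 kg packs = 3 kg) + (two 400 g packs = 800 g) + (two 750 g packs = 1.5 kg) = 5.3 kg.
Class 4.1 is Forbidden by rail.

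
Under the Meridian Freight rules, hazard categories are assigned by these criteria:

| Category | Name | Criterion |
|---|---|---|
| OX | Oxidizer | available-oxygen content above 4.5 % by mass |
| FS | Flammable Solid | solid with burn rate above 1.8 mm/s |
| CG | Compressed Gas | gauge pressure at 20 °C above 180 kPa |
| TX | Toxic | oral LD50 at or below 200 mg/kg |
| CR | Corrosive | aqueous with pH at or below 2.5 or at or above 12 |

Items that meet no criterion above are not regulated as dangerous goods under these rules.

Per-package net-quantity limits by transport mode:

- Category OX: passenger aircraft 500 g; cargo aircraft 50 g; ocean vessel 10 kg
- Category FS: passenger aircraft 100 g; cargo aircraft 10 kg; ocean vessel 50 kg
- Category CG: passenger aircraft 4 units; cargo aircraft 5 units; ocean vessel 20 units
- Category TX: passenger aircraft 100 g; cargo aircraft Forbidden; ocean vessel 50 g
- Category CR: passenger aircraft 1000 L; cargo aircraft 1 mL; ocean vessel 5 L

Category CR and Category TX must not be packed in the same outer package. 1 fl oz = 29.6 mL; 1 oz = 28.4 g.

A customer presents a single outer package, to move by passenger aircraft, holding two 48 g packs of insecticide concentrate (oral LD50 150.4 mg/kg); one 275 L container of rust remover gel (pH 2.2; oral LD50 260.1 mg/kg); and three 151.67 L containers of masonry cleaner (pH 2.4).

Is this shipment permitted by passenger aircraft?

With oral LD50 150.4 mg/kg (≤ 200 mg/kg), the insecticide concentrate falls in Category TX.
pH 2.2 meets the Category CR criterion (Corrosive), so the rust remover gel is Category CR.
The masonry cleaner has pH 2.4, which is ≤ 2.5, so it is Category CR (Corrosive).
Category CR net quantity: 275 L + (three 151.67 L containers = 455.01 L) = 730.01 L.
730.01 L is within the passenger aircraft limit of 1000 L for Category CR.
Category TX quantity: two 48 g packs = 96 g.
That is within the Category TX passenger aircraft limit of 100 g.
Category CR and Category TX may not share an outer package.

No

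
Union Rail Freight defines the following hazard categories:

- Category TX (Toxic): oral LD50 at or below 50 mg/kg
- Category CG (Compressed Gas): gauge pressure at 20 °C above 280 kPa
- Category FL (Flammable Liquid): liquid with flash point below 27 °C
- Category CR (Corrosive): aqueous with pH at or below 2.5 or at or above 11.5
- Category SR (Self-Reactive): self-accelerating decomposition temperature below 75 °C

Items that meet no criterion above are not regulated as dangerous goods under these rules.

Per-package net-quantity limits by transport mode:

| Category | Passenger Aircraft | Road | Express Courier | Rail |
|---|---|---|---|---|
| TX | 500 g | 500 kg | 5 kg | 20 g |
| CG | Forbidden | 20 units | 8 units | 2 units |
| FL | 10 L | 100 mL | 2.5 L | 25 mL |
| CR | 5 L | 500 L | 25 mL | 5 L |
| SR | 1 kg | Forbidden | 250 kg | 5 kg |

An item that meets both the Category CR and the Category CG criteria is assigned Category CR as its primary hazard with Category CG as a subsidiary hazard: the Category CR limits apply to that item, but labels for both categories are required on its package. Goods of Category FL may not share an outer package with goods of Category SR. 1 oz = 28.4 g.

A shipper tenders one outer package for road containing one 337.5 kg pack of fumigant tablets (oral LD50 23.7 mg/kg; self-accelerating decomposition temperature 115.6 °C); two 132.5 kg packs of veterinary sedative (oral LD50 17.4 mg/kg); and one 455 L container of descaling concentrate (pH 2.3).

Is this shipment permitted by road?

Fumigant tablets: oral LD50 23.7 mg/kg ≤ 50 mg/kg → Category TX (Toxic).
The veterinary sedative has oral LD50 17.4 mg/kg, which is ≤ 50 mg/kg, so it is Category TX (Toxic).
pH 2.3 meets the Category CR criterion (Corrosive), so the descaling concentrate is Category CR.
Total Category TX: 337.5 kg + (two 132.5 kg packs = 265 kg) = 602.5 kg.
602.5 kg exceeds the road limit of 500 kg for Category TX.
Category CR quantity: 455 L.
455 L is within the road limit of 500 L for Category CR.
The segregation rule (Category FL with Category SR) does not apply to Category TX with Category CR.

No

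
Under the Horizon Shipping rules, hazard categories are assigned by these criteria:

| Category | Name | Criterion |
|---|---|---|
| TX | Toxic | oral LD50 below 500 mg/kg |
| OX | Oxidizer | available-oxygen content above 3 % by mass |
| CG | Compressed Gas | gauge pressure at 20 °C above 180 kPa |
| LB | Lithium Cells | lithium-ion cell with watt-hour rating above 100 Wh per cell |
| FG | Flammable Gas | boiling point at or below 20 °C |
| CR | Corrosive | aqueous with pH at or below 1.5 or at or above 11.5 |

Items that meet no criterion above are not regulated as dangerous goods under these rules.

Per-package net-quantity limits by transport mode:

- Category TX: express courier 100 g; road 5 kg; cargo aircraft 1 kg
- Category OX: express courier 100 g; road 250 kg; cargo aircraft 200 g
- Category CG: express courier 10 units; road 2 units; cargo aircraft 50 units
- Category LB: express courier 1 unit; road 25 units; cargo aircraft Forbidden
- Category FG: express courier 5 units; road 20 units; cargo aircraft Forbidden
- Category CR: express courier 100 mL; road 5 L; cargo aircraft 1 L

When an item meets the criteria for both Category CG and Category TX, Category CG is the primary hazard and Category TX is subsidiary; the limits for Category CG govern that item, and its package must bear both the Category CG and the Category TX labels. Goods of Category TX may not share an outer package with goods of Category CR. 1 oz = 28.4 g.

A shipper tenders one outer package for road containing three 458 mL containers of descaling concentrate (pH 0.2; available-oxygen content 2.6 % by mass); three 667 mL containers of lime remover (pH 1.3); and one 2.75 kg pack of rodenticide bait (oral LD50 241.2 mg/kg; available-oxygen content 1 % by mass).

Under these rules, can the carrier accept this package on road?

With pH 0.2 (≤ 1.5), the descaling concentrate falls in Category CR.
pH 1.3 meets the Category CR criterion (Corrosive), so the lime remover is Category CR.
The rodenticide bait has oral LD50 241.2 mg/kg, which is < 500 mg/kg, so it is Category TX (Toxic).
Category TX quantity: 2.75 kg.
2.75 kg is within the road limit of 5 kg for Category TX.
Category CR net quantity: (three 458 mL containers = 1.374 L) + (three 667 mL containers = 2.001 L) = 3.375 L.
3.375 L is within the road limit of 5 L for Category CR.
Category TX and Category CR may not share an outer package.

No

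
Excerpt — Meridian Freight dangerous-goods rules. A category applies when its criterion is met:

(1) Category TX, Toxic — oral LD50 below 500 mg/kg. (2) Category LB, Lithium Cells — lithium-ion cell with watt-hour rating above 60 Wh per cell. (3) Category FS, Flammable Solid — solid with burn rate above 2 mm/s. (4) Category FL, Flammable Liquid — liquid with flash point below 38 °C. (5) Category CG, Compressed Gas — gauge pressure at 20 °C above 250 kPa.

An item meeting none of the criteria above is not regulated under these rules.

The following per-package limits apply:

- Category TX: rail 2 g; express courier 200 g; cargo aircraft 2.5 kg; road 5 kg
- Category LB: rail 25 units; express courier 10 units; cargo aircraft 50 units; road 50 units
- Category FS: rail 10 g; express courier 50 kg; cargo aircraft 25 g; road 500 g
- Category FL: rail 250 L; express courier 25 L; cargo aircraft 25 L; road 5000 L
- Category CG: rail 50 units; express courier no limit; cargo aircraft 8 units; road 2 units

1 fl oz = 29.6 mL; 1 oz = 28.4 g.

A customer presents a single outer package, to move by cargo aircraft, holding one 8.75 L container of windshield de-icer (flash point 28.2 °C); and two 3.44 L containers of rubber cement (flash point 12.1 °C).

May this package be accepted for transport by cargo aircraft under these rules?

Yes

Flash point 28.2 °C meets the Category FL criterion (Flammable Liquid), so the windshield de-icer is Category FL.
With flash point 12.1 °C (< 38 °C), the rubber cement falls in Category FL.
Total Category FL: 8.75 L + (two 3.44 L containers = 6.88 L) = 15.63 L.
15.63 L ≤ 25 L (cargo aircraft limit, Category FL) — within limit.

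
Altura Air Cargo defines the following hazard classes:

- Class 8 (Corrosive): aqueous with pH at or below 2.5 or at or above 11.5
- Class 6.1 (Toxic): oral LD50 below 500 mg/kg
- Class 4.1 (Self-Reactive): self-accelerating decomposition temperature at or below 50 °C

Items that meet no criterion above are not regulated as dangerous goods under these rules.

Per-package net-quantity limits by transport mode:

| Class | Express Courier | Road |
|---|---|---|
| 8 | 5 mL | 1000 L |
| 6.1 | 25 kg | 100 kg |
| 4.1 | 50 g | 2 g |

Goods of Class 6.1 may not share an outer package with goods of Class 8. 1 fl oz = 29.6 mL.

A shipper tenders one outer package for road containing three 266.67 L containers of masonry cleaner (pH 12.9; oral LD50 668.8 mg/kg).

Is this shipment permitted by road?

Yes

pH 12.9 meets the Class 8 criterion (Corrosive), so the masonry cleaner is Class 8.
Class 8 quantity: three 266.67 L containers = 800.01 L.
800.01 L is within the road limit of 1000 L for Class 8.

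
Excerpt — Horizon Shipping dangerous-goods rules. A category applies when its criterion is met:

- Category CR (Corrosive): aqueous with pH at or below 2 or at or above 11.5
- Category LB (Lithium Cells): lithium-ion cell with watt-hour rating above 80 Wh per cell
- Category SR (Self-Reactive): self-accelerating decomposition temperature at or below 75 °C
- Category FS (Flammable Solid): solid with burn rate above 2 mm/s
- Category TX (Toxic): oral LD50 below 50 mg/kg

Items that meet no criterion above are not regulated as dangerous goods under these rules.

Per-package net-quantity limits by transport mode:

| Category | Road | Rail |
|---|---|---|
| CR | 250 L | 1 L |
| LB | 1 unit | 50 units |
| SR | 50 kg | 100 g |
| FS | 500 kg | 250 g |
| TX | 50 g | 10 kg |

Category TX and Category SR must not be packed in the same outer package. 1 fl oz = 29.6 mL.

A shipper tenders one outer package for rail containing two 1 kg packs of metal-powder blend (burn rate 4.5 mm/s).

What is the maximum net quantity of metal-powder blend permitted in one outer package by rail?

The metal-powder blend has burn rate 4.5 mm/s, which is > 2 mm/s, so it is Category FS (Flammable Solid).
The rail limit for Category FS is 250 g.

250 g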